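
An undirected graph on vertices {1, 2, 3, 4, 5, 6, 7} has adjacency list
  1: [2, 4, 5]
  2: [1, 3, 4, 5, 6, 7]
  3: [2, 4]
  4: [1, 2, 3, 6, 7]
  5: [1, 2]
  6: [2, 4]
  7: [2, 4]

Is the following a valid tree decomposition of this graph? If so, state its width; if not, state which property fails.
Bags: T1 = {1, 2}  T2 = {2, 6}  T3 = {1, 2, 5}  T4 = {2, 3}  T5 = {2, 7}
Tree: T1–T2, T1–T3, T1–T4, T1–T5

A tree decomposition must satisfy three properties: every vertex lies in some bag; for every edge, both endpoints lie together in some bag; and for every vertex, the bags containing it form a connected subtree. Here vertex 4 appears in no bag, so the decomposition is invalid.

No — vertex 4 appears in no bag.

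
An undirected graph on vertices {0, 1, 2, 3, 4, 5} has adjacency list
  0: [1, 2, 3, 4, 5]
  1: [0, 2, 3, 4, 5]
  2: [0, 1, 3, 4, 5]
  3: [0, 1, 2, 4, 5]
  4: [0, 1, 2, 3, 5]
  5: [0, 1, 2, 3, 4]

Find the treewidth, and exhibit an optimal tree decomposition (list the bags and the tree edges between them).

A single bag containing all 6 vertices is trivially a valid decomposition of width 5. For the lower bound, the 6 vertices {0, 1, 2, 3, 4, 5} are pairwise adjacent, and any tree decomposition puts a clique entirely inside one bag — forcing width ≥ 5. The upper and lower bounds meet at 5, so that is the treewidth.

Treewidth 5.
One optimal decomposition is:
Bags: B1 = {0, 1, 2, 3, 4, 5}
Tree: (single bag)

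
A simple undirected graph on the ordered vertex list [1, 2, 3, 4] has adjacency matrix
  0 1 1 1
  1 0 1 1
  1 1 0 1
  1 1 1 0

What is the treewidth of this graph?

3

A width-3 tree decomposition is:
Bags: B1 = {1, 2, 3, 4}
Tree: (single bag)
With just one bag of size 4, the width is 4 − 1 = 3, so tw(G) ≤ 3. Conversely, {1, 2, 3, 4} is a clique of size 4, and the vertices of any clique must share a bag in every tree decomposition; so some bag has ≥ 4 vertices and tw(G) ≥ 3. Combining the bounds, tw(G) = 3.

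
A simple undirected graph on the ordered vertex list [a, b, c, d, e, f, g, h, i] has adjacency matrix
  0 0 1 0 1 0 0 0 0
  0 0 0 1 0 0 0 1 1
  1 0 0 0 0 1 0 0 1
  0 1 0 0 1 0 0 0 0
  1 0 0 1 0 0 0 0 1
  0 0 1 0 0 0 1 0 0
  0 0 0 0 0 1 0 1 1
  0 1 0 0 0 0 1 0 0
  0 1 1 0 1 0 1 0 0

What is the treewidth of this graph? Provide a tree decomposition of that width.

Every bag has size at most 4, so the width is 4 − 1 = 3 and tw(G) ≤ 3. For the lower bound: the 4 vertex sets {f,g,h}, {c}, {i}, {a,b,d,e} are disjoint, each induces a connected subgraph, and every pair is joined by at least one edge of G. Contracting each set to a single vertex therefore yields K_{4} as a minor, and since treewidth is minor-monotone, tw(G) ≥ tw(K_{4}) = 3. Combining the bounds, tw(G) = 3.

Treewidth 3.
One optimal decomposition is:
Bags: B1 = {c, f, g, h}  B2 = {c, g, h, i}  B3 = {b, c, h, i}  B4 = {a, b, c, i}  B5 = {a, b, e, i}  B6 = {a, b, d, e}
Tree: B1–B2, B2–B3, B3–B4, B4–B5, B5–B6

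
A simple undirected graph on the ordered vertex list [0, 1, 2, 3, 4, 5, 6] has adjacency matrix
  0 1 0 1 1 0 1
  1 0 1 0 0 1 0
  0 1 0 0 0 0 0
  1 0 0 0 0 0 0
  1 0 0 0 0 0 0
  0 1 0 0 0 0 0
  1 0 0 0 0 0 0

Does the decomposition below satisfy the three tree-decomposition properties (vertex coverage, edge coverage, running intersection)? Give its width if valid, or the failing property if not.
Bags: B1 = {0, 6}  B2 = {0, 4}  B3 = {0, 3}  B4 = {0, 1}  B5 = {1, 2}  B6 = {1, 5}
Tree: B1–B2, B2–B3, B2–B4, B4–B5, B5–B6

Yes; width 1.

Checking the three conditions: (i) the bags cover all of {0, 1, 2, 3, 4, 5, 6}; (ii) for each edge, some bag contains both endpoints; (iii) the bags containing any fixed vertex form a subtree. All hold, so the decomposition is valid with width 2 − 1 = 1.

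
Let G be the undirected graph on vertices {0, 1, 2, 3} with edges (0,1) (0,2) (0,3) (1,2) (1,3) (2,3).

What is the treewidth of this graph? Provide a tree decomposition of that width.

A single bag containing all 4 vertices is trivially a valid decomposition of width 3. On the other hand G contains the 4-clique {0, 1, 2, 3}. A clique must lie in a single bag of any decomposition, so no decomposition can have width below 3. Combining the bounds, tw(G) = 3.

Treewidth 3.
One optimal decomposition is:
Bags: B1 = {0, 1, 2, 3}
Tree: (single bag)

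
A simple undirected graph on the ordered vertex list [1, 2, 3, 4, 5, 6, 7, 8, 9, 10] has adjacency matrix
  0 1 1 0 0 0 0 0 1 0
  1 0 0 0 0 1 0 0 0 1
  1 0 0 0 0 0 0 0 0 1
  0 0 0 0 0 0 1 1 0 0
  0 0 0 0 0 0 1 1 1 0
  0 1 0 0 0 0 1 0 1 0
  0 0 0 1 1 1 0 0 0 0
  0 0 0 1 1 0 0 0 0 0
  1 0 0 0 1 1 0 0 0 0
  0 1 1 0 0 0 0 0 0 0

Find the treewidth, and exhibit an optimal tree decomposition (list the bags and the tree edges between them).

Treewidth 2.
Bags: B1 = {2, 3, 10}  B2 = {1, 2, 3}  B3 = {1, 2, 6}  B4 = {1, 6, 9}  B5 = {6, 7, 9}  B6 = {5, 7, 9}  B7 = {4, 5, 7}  B8 = {4, 5, 8}
Tree: B1–B2, B2–B3, B3–B4, B4–B5, B5–B6, B6–B7, B7–B8

Every bag has size at most 3, so the width is 3 − 1 = 2 and tw(G) ≤ 2. Since 10–3–1–2–10 is a cycle in G, G is not acyclic. Forests are exactly the graphs of treewidth ≤ 1, so tw(G) ≥ 2. Hence tw(G) = 2 exactly.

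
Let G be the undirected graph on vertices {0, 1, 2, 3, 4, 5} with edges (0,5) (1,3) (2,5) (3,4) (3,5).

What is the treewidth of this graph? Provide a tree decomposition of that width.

Treewidth 1.
One optimal decomposition is:
Bags: B1 = {2, 5}  B2 = {3, 5}  B3 = {3, 4}  B4 = {0, 5}  B5 = {1, 3}
Tree: B1–B2, B2–B3, B1–B4, B2–B5

The largest bag has 2 vertices, giving width 1; this decomposition certifies tw(G) ≤ 1. Since G has at least one edge (e.g. 2–5), it is not an edgeless graph, so tw(G) ≥ 1. Hence tw(G) = 1 exactly.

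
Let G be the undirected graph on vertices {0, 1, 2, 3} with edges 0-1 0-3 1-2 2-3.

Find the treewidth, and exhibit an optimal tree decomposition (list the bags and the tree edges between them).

Treewidth 2.
Bags: B1 = {0, 2, 3}  B2 = {0, 1, 2}
Tree: B1–B2

The largest bag has 3 vertices, giving width 2; this decomposition certifies tw(G) ≤ 2. The edges 0–3–2–1–0 form a cycle, so G is not a tree and its treewidth is at least 2. Combining the bounds, tw(G) = 2.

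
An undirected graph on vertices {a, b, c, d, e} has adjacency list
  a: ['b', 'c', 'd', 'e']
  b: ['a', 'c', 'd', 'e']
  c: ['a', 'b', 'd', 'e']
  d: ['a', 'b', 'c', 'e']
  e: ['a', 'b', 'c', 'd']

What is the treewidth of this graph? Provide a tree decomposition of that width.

Treewidth 4.
One such decomposition:
Bags: B1 = {a, b, c, d, e}
Tree: (single bag)

A single bag containing all 5 vertices is trivially a valid decomposition of width 4. For the lower bound, the 5 vertices {a, b, c, d, e} are pairwise adjacent, and any tree decomposition puts a clique entirely inside one bag — forcing width ≥ 4. Hence tw(G) = 4 exactly.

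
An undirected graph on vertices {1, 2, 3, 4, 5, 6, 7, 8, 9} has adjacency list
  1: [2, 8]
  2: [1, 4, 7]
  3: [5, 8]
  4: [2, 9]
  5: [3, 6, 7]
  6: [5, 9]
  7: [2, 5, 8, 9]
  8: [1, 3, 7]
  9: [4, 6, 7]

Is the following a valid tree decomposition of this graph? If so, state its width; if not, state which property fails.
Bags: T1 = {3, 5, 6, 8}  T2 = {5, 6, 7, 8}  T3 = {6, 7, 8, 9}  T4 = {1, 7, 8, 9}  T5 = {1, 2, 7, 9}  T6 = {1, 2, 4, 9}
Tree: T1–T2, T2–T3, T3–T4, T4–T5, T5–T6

Yes; width 3.

Checking the three conditions: (i) the bags cover all of {1, 2, 3, 4, 5, 6, 7, 8, 9}; (ii) for each edge, some bag contains both endpoints; (iii) the bags containing any fixed vertex form a subtree. All hold, so the decomposition is valid with width 4 − 1 = 3.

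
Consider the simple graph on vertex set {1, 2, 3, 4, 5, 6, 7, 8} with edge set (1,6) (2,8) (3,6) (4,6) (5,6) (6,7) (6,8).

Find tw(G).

A width-1 tree decomposition is:
Bags: B1 = {4, 6}  B2 = {3, 6}  B3 = {6, 7}  B4 = {5, 6}  B5 = {6, 8}  B6 = {2, 8}  B7 = {1, 6}
Tree: B1–B2, B1–B3, B3–B4, B3–B5, B5–B6, B5–B7
Every bag has size at most 2, so the width is 2 − 1 = 1 and tw(G) ≤ 1. Since G has at least one edge (e.g. 4–6), it is not an edgeless graph, so tw(G) ≥ 1. Hence tw(G) = 1 exactly.

1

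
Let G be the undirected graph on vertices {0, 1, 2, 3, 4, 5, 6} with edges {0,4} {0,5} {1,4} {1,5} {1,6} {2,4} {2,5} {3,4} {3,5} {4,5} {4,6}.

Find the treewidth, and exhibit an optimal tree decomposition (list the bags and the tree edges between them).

Treewidth 2.
Bags: B1 = {0, 4, 5}  B2 = {1, 4, 5}  B3 = {3, 4, 5}  B4 = {1, 4, 6}  B5 = {2, 4, 5}
Tree: B1–B2, B1–B3, B2–B4, B2–B5

Every bag has size at most 3, so the width is 3 − 1 = 2 and tw(G) ≤ 2. Conversely, {0, 4, 5} is a clique of size 3, and the vertices of any clique must share a bag in every tree decomposition; so some bag has ≥ 3 vertices and tw(G) ≥ 2. Combining the bounds, tw(G) = 2.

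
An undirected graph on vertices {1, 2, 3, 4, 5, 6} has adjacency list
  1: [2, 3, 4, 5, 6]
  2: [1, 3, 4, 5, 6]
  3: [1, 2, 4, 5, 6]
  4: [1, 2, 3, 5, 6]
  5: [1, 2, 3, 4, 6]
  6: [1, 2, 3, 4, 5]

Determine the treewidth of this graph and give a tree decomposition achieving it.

With just one bag of size 6, the width is 6 − 1 = 5, so tw(G) ≤ 5. On the other hand G contains the 6-clique {1, 2, 3, 4, 5, 6}. A clique must lie in a single bag of any decomposition, so no decomposition can have width below 5. Hence tw(G) = 5 exactly.

Treewidth 5.
One such decomposition:
Bags: B1 = {1, 2, 3, 4, 5, 6}
Tree: (single bag)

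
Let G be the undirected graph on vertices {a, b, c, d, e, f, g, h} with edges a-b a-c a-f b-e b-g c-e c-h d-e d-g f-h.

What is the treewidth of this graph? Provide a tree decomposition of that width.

Treewidth 2.
One optimal decomposition is:
Bags: B1 = {d, e, g}  B2 = {b, e, g}  B3 = {b, c, e}  B4 = {a, b, c}  B5 = {a, c, h}  B6 = {a, f, h}
Tree: B1–B2, B2–B3, B3–B4, B4–B5, B5–B6

Every bag has size at most 3, so the width is 3 − 1 = 2 and tw(G) ≤ 2. The edges d–g–b–e–d form a cycle, so G is not a tree and its treewidth is at least 2. Combining the bounds, tw(G) = 2.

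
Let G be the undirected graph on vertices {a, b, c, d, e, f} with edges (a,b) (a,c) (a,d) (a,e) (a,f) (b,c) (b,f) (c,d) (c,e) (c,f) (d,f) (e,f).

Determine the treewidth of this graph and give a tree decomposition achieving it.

Treewidth 3.
One optimal decomposition is:
Bags: B1 = {a, c, e, f}  B2 = {a, c, d, f}  B3 = {a, b, c, f}
Tree: B1–B2, B2–B3

The largest bag has 4 vertices, giving width 3; this decomposition certifies tw(G) ≤ 3. Conversely, {a, c, d, f} is a clique of size 4, and the vertices of any clique must share a bag in every tree decomposition; so some bag has ≥ 4 vertices and tw(G) ≥ 3. Therefore the treewidth is 3.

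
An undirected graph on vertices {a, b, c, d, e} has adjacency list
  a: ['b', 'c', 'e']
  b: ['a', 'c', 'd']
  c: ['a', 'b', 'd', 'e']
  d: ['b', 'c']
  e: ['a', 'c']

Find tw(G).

A width-2 tree decomposition is:
Bags: B1 = {a, b, c}  B2 = {b, c, d}  B3 = {a, c, e}
Tree: B1–B2, B1–B3
The largest bag has 3 vertices, giving width 2; this decomposition certifies tw(G) ≤ 2. For the lower bound, the 3 vertices {b, c, d} are pairwise adjacent, and any tree decomposition puts a clique entirely inside one bag — forcing width ≥ 2. Therefore the treewidth is 2.

2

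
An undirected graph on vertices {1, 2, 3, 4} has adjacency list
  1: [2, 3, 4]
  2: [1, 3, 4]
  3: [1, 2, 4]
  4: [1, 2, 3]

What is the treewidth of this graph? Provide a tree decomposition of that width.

Treewidth 3.
One optimal decomposition is:
Bags: B1 = {1, 2, 3, 4}
Tree: (single bag)

A single bag containing all 4 vertices is trivially a valid decomposition of width 3. On the other hand G contains the 4-clique {1, 2, 3, 4}. A clique must lie in a single bag of any decomposition, so no decomposition can have width below 3. Hence tw(G) = 3 exactly.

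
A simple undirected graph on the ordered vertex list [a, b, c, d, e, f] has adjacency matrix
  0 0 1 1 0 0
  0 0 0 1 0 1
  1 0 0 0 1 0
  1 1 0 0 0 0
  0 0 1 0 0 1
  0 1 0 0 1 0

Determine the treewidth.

2

A width-2 tree decomposition is:
Bags: B1 = {b, e, f}  B2 = {b, d, e}  B3 = {a, d, e}  B4 = {a, c, e}
Tree: B1–B2, B2–B3, B3–B4
Every bag has size at most 3, so the width is 3 − 1 = 2 and tw(G) ≤ 2. For the lower bound, G contains the cycle e–f–b–d–a–c–e, so G is not a forest; only forests have treewidth ≤ 1, hence tw(G) ≥ 2. Therefore the treewidth is 2.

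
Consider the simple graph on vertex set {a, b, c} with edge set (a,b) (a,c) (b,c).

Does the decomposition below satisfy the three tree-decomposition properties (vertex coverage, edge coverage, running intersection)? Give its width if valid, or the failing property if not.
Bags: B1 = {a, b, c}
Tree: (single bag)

Yes; width 2.

Checking the three conditions: (i) the bags cover all of {a, b, c}; (ii) for each edge, some bag contains both endpoints; (iii) the bags containing any fixed vertex form a subtree. All hold, so the decomposition is valid with width 3 − 1 = 2.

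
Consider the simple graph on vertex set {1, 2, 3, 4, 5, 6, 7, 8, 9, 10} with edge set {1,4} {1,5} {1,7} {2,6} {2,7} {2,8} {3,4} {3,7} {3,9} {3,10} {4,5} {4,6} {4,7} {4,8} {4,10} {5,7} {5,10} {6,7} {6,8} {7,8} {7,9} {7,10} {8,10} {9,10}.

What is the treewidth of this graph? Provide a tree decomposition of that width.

The largest bag has 4 vertices, giving width 3; this decomposition certifies tw(G) ≤ 3. On the other hand G contains the 4-clique {3, 7, 9, 10}. A clique must lie in a single bag of any decomposition, so no decomposition can have width below 3. Hence tw(G) = 3 exactly.

Treewidth 3.
Bags: B1 = {4, 7, 8, 10}  B2 = {4, 5, 7, 10}  B3 = {4, 6, 7, 8}  B4 = {3, 4, 7, 10}  B5 = {2, 6, 7, 8}  B6 = {1, 4, 5, 7}  B7 = {3, 7, 9, 10}
Tree: B1–B2, B1–B3, B2–B4, B3–B5, B2–B6, B4–B7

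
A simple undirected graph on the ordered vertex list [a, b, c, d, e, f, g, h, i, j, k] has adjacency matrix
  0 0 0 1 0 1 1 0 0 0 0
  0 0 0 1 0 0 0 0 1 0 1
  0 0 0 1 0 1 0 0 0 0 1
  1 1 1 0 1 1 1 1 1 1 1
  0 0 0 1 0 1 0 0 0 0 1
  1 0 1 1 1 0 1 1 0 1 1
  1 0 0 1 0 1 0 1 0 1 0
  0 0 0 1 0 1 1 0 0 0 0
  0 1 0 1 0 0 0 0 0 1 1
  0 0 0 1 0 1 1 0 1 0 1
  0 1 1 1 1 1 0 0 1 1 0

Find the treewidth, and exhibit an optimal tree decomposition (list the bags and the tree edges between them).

Every bag has size at most 4, so the width is 4 − 1 = 3 and tw(G) ≤ 3. On the other hand G contains the 4-clique {d, f, g, j}. A clique must lie in a single bag of any decomposition, so no decomposition can have width below 3. Therefore the treewidth is 3.

Treewidth 3.
Bags: B1 = {a, d, f, g}  B2 = {d, f, g, j}  B3 = {d, f, j, k}  B4 = {d, i, j, k}  B5 = {b, d, i, k}  B6 = {d, f, g, h}  B7 = {c, d, f, k}  B8 = {d, e, f, k}
Tree: B1–B2, B2–B3, B3–B4, B4–B5, B2–B6, B3–B7, B3–B8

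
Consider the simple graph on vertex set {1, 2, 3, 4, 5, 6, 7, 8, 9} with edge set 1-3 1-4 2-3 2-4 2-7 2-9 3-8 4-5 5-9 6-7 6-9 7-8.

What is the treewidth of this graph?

3

A width-3 tree decomposition is:
Bags: B1 = {1, 4, 5, 9}  B2 = {1, 2, 4, 9}  B3 = {1, 2, 3, 9}  B4 = {2, 3, 6, 9}  B5 = {2, 3, 6, 7}  B6 = {3, 6, 7, 8}
Tree: B1–B2, B2–B3, B3–B4, B4–B5, B5–B6
Every bag has size at most 4, so the width is 4 − 1 = 3 and tw(G) ≤ 3. For the lower bound: the 4 vertex sets {1,4,5}, {9}, {2}, {3,6,7,8} are disjoint, each induces a connected subgraph, and every pair is joined by at least one edge of G. Contracting each set to a single vertex therefore yields K_{4} as a minor, and since treewidth is minor-monotone, tw(G) ≥ tw(K_{4}) = 3. Combining the bounds, tw(G) = 3.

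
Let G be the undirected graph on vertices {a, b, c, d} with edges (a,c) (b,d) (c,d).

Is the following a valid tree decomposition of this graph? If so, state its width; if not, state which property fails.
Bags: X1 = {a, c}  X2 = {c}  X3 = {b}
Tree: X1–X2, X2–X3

No — vertex d appears in no bag.

A tree decomposition must satisfy three properties: every vertex lies in some bag; for every edge, both endpoints lie together in some bag; and for every vertex, the bags containing it form a connected subtree. Here vertex d appears in no bag, so the decomposition is invalid.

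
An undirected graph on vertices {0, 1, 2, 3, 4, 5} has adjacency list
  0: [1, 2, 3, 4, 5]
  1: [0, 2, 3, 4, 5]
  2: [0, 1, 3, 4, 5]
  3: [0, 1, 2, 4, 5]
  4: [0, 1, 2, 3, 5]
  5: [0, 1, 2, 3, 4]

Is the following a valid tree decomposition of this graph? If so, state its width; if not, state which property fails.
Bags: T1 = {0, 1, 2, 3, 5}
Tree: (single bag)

A tree decomposition must satisfy three properties: every vertex lies in some bag; for every edge, both endpoints lie together in some bag; and for every vertex, the bags containing it form a connected subtree. Here vertex 4 appears in no bag, so the decomposition is invalid.

No — vertex 4 appears in no bag.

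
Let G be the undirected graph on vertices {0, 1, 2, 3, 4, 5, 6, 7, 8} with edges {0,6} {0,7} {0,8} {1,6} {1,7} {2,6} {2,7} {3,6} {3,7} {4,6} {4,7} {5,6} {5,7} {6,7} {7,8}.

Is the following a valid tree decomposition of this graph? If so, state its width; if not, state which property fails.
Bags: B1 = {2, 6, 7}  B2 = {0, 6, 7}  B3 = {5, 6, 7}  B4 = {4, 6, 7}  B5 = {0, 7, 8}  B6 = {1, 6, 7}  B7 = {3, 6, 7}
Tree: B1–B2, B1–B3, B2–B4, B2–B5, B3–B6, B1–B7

Yes; width 2.

Checking the three conditions: (i) the bags cover all of {0, 1, 2, 3, 4, 5, 6, 7, 8}; (ii) for each edge, some bag contains both endpoints; (iii) the bags containing any fixed vertex form a subtree. All hold, so the decomposition is valid with width 3 − 1 = 2.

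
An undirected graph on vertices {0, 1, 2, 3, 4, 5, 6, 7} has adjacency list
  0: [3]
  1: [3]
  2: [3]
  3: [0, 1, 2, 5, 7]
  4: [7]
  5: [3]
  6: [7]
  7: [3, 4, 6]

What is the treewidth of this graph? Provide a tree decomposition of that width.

Every bag has size at most 2, so the width is 2 − 1 = 1 and tw(G) ≤ 1. Any graph with an edge has treewidth ≥ 1, and G has the edge 2–3. Therefore the treewidth is 1.

Treewidth 1.
One such decomposition:
Bags: B1 = {2, 3}  B2 = {0, 3}  B3 = {3, 7}  B4 = {1, 3}  B5 = {3, 5}  B6 = {4, 7}  B7 = {6, 7}
Tree: B1–B2, B2–B3, B3–B4, B4–B5, B3–B6, B6–B7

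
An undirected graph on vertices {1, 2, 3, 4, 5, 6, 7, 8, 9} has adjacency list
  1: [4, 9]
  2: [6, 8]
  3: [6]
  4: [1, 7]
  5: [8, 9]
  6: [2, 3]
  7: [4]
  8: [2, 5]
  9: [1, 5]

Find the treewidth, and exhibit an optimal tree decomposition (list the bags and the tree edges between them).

Treewidth 1.
One optimal decomposition is:
Bags: B1 = {4, 7}  B2 = {1, 4}  B3 = {1, 9}  B4 = {5, 9}  B5 = {5, 8}  B6 = {2, 8}  B7 = {2, 6}  B8 = {3, 6}
Tree: B1–B2, B2–B3, B3–B4, B4–B5, B5–B6, B6–B7, B7–B8

Every bag has size at most 2, so the width is 2 − 1 = 1 and tw(G) ≤ 1. Since G has at least one edge (e.g. 7–4), it is not an edgeless graph, so tw(G) ≥ 1. Therefore the treewidth is 1.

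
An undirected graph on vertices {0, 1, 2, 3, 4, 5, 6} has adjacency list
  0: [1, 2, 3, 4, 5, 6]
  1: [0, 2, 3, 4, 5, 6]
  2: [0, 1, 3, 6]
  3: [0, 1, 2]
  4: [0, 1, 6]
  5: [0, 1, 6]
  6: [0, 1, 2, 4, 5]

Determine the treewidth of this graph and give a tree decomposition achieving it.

The largest bag has 4 vertices, giving width 3; this decomposition certifies tw(G) ≤ 3. For the lower bound, the 4 vertices {0, 1, 2, 3} are pairwise adjacent, and any tree decomposition puts a clique entirely inside one bag — forcing width ≥ 3. Combining the bounds, tw(G) = 3.

Treewidth 3.
One such decomposition:
Bags: B1 = {0, 1, 2, 3}  B2 = {0, 1, 2, 6}  B3 = {0, 1, 4, 6}  B4 = {0, 1, 5, 6}
Tree: B1–B2, B2–B3, B3–B4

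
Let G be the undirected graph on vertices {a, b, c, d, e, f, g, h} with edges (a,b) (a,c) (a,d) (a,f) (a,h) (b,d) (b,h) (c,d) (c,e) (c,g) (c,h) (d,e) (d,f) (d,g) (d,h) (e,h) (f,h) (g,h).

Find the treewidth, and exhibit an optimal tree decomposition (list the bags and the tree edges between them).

Treewidth 3.
Bags: B1 = {c, d, e, h}  B2 = {a, c, d, h}  B3 = {c, d, g, h}  B4 = {a, b, d, h}  B5 = {a, d, f, h}
Tree: B1–B2, B2–B3, B2–B4, B4–B5

Every bag has size at most 4, so the width is 4 − 1 = 3 and tw(G) ≤ 3. Conversely, {c, d, g, h} is a clique of size 4, and the vertices of any clique must share a bag in every tree decomposition; so some bag has ≥ 4 vertices and tw(G) ≥ 3. Therefore the treewidth is 3.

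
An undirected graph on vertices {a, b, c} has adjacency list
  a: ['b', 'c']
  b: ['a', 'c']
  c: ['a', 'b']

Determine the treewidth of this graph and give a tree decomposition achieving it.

Treewidth 2.
One optimal decomposition is:
Bags: B1 = {a, b, c}
Tree: (single bag)

A single bag containing all 3 vertices is trivially a valid decomposition of width 2. Conversely, {a, b, c} is a clique of size 3, and the vertices of any clique must share a bag in every tree decomposition; so some bag has ≥ 3 vertices and tw(G) ≥ 2. Combining the bounds, tw(G) = 2.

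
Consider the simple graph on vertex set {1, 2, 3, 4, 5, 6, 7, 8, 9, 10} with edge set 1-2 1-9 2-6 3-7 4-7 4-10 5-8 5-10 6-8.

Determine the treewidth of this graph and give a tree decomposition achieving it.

Treewidth 1.
One such decomposition:
Bags: B1 = {3, 7}  B2 = {4, 7}  B3 = {4, 10}  B4 = {5, 10}  B5 = {5, 8}  B6 = {6, 8}  B7 = {2, 6}  B8 = {1, 2}  B9 = {1, 9}
Tree: B1–B2, B2–B3, B3–B4, B4–B5, B5–B6, B6–B7, B7–B8, B8–B9

Every bag has size at most 2, so the width is 2 − 1 = 1 and tw(G) ≤ 1. Since G has at least one edge (e.g. 3–7), it is not an edgeless graph, so tw(G) ≥ 1. The upper and lower bounds meet at 1, so that is the treewidth.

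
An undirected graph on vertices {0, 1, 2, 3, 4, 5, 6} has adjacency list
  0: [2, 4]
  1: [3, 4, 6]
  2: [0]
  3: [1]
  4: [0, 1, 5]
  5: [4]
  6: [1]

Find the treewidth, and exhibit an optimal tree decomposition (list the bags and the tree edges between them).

Treewidth 1.
One optimal decomposition is:
Bags: B1 = {1, 3}  B2 = {1, 4}  B3 = {0, 4}  B4 = {1, 6}  B5 = {4, 5}  B6 = {0, 2}
Tree: B1–B2, B2–B3, B2–B4, B2–B5, B3–B6

The largest bag has 2 vertices, giving width 1; this decomposition certifies tw(G) ≤ 1. Since G has at least one edge (e.g. 1–3), it is not an edgeless graph, so tw(G) ≥ 1. The upper and lower bounds meet at 1, so that is the treewidth.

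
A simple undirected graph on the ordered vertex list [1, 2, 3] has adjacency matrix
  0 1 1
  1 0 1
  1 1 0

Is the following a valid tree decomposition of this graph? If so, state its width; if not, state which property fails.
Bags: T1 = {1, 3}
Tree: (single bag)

No — vertex 2 appears in no bag.

A tree decomposition must satisfy three properties: every vertex lies in some bag; for every edge, both endpoints lie together in some bag; and for every vertex, the bags containing it form a connected subtree. Here vertex 2 appears in no bag, so the decomposition is invalid.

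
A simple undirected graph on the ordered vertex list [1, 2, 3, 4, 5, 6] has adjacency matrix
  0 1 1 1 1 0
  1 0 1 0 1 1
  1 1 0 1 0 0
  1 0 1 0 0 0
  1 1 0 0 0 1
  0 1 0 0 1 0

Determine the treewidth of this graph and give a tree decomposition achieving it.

The largest bag has 3 vertices, giving width 2; this decomposition certifies tw(G) ≤ 2. On the other hand G contains the 3-clique {1, 2, 3}. A clique must lie in a single bag of any decomposition, so no decomposition can have width below 2. The upper and lower bounds meet at 2, so that is the treewidth.

Treewidth 2.
One such decomposition:
Bags: B1 = {1, 2, 3}  B2 = {1, 2, 5}  B3 = {2, 5, 6}  B4 = {1, 3, 4}
Tree: B1–B2, B2–B3, B1–B4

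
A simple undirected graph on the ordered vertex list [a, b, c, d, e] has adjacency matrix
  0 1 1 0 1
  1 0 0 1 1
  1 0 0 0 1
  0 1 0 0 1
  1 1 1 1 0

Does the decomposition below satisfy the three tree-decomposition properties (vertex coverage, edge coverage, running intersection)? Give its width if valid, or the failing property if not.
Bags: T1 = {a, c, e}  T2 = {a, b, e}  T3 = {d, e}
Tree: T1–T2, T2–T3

No — edge (b,d) lies in no bag.

A tree decomposition must satisfy three properties: every vertex lies in some bag; for every edge, both endpoints lie together in some bag; and for every vertex, the bags containing it form a connected subtree. Here edge (b,d) lies in no bag, so the decomposition is invalid.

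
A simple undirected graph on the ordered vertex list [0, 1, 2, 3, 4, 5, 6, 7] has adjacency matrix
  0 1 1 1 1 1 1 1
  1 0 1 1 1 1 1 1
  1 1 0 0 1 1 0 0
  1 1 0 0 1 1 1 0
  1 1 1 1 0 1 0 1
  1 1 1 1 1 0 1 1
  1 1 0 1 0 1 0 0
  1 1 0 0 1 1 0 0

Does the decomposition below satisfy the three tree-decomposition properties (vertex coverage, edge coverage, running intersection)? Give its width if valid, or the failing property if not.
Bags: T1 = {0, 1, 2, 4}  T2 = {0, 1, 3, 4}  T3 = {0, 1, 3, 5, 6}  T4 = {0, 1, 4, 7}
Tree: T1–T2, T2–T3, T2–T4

A tree decomposition must satisfy three properties: every vertex lies in some bag; for every edge, both endpoints lie together in some bag; and for every vertex, the bags containing it form a connected subtree. Here edge (5,4) lies in no bag, so the decomposition is invalid.

No — edge (5,4) lies in no bag.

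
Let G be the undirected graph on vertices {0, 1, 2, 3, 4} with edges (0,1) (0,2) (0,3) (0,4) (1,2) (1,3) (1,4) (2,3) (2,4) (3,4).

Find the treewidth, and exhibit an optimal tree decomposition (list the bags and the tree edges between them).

Treewidth 4.
One such decomposition:
Bags: B1 = {0, 1, 2, 3, 4}
Tree: (single bag)

A single bag containing all 5 vertices is trivially a valid decomposition of width 4. Conversely, {0, 1, 2, 3, 4} is a clique of size 5, and the vertices of any clique must share a bag in every tree decomposition; so some bag has ≥ 5 vertices and tw(G) ≥ 4. The upper and lower bounds meet at 4, so that is the treewidth.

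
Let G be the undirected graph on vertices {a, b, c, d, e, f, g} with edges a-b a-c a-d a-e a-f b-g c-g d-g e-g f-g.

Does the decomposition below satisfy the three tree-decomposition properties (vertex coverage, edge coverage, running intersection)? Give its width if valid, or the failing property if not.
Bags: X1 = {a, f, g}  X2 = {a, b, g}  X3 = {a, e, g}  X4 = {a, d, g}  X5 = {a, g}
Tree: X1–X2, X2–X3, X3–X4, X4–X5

A tree decomposition must satisfy three properties: every vertex lies in some bag; for every edge, both endpoints lie together in some bag; and for every vertex, the bags containing it form a connected subtree. Here vertex c appears in no bag, so the decomposition is invalid.

No — vertex c appears in no bag.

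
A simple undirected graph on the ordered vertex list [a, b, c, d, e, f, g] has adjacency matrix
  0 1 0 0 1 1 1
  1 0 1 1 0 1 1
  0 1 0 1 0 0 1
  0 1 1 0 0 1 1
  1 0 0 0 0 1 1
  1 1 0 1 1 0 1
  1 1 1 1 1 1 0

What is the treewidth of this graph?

3

A width-3 tree decomposition is:
Bags: B1 = {b, c, d, g}  B2 = {b, d, f, g}  B3 = {a, b, f, g}  B4 = {a, e, f, g}
Tree: B1–B2, B2–B3, B3–B4
Every bag has size at most 4, so the width is 4 − 1 = 3 and tw(G) ≤ 3. On the other hand G contains the 4-clique {b, c, d, g}. A clique must lie in a single bag of any decomposition, so no decomposition can have width below 3. Hence tw(G) = 3 exactly.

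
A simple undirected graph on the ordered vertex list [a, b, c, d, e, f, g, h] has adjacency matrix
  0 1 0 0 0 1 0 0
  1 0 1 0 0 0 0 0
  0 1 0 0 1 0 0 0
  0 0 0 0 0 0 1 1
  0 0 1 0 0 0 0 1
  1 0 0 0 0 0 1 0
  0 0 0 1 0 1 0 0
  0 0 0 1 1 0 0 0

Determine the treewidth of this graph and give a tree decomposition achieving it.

Each bag holds 3 vertices, so the decomposition has width 2, which upper-bounds the treewidth. The edges a–f–g–d–h–e–c–b–a form a cycle, so G is not a tree and its treewidth is at least 2. Hence tw(G) = 2 exactly.

Treewidth 2.
One such decomposition:
Bags: B1 = {a, f, g}  B2 = {a, d, g}  B3 = {a, d, h}  B4 = {a, e, h}  B5 = {a, c, e}  B6 = {a, b, c}
Tree: B1–B2, B2–B3, B3–B4, B4–B5, B5–B6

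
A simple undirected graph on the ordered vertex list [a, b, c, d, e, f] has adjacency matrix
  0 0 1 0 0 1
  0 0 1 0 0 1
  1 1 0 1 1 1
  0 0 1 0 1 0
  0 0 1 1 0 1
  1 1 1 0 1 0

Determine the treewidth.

2

A width-2 tree decomposition is:
Bags: B1 = {c, e, f}  B2 = {c, d, e}  B3 = {b, c, f}  B4 = {a, c, f}
Tree: B1–B2, B1–B3, B3–B4
The largest bag has 3 vertices, giving width 2; this decomposition certifies tw(G) ≤ 2. For the lower bound, the 3 vertices {c, d, e} are pairwise adjacent, and any tree decomposition puts a clique entirely inside one bag — forcing width ≥ 2. The upper and lower bounds meet at 2, so that is the treewidth.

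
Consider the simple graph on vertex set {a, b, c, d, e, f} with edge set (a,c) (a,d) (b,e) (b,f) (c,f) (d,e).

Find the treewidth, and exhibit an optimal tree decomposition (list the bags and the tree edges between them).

Treewidth 2.
Bags: B1 = {b, d, e}  B2 = {a, b, d}  B3 = {a, b, c}  B4 = {b, c, f}
Tree: B1–B2, B2–B3, B3–B4

Each bag holds 3 vertices, so the decomposition has width 2, which upper-bounds the treewidth. For the lower bound, G contains the cycle b–e–d–a–c–f–b, so G is not a forest; only forests have treewidth ≤ 1, hence tw(G) ≥ 2. Therefore the treewidth is 2.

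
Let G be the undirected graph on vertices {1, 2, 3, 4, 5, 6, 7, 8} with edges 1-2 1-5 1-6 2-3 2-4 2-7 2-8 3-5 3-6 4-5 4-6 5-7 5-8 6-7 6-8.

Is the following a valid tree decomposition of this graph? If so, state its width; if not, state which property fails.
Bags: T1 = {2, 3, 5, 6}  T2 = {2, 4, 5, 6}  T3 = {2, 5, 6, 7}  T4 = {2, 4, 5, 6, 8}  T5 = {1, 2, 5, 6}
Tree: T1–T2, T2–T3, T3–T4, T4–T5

A tree decomposition must satisfy three properties: every vertex lies in some bag; for every edge, both endpoints lie together in some bag; and for every vertex, the bags containing it form a connected subtree. Here bags containing vertex 4 are not connected in the tree, so the decomposition is invalid.

No — bags containing vertex 4 are not connected in the tree.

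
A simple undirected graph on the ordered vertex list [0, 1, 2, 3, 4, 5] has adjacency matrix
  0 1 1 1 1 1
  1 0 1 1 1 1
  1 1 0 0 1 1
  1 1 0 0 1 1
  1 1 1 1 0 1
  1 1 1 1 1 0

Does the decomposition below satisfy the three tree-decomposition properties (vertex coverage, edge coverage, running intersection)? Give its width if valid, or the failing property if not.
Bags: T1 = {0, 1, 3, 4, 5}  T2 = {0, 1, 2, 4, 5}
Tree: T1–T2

Yes; width 4.

Every vertex of G appears in some bag (union = {0, 1, 2, 3, 4, 5}); every edge is covered by a bag; and for each vertex v the set of bags containing v is connected in the bag tree. The decomposition is therefore valid. The largest bag has 5 vertices, so the width is 4.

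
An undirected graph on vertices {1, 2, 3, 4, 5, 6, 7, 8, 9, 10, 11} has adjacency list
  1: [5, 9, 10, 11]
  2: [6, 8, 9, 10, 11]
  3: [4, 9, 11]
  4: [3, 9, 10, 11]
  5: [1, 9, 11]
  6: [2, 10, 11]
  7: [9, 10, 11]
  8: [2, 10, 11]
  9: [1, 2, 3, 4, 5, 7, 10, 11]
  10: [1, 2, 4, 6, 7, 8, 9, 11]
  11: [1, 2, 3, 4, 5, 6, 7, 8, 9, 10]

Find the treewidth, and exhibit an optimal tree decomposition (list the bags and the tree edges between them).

Each bag holds 4 vertices, so the decomposition has width 3, which upper-bounds the treewidth. On the other hand G contains the 4-clique {2, 8, 10, 11}. A clique must lie in a single bag of any decomposition, so no decomposition can have width below 3. The upper and lower bounds meet at 3, so that is the treewidth.

Treewidth 3.
Bags: B1 = {2, 8, 10, 11}  B2 = {2, 9, 10, 11}  B3 = {7, 9, 10, 11}  B4 = {2, 6, 10, 11}  B5 = {1, 9, 10, 11}  B6 = {1, 5, 9, 11}  B7 = {4, 9, 10, 11}  B8 = {3, 4, 9, 11}
Tree: B1–B2, B2–B3, B2–B4, B3–B5, B5–B6, B2–B7, B7–B8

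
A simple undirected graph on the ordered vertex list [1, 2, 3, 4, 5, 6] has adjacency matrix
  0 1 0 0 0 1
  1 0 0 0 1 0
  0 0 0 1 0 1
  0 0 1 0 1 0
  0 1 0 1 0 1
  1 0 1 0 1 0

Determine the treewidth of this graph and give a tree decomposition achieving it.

The largest bag has 3 vertices, giving width 2; this decomposition certifies tw(G) ≤ 2. Since 4–3–6–5–4 is a cycle in G, G is not acyclic. Forests are exactly the graphs of treewidth ≤ 1, so tw(G) ≥ 2. Combining the bounds, tw(G) = 2.

Treewidth 2.
Bags: B1 = {3, 4, 5}  B2 = {3, 5, 6}  B3 = {2, 5, 6}  B4 = {1, 2, 6}
Tree: B1–B2, B2–B3, B3–B4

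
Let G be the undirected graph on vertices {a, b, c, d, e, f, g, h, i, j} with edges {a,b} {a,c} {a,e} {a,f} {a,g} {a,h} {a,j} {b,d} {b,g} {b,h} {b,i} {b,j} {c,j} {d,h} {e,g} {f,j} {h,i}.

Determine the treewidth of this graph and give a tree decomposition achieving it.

Treewidth 2.
One such decomposition:
Bags: B1 = {a, b, j}  B2 = {a, b, h}  B3 = {a, c, j}  B4 = {a, b, g}  B5 = {a, f, j}  B6 = {a, e, g}  B7 = {b, h, i}  B8 = {b, d, h}
Tree: B1–B2, B1–B3, B2–B4, B3–B5, B4–B6, B2–B7, B7–B8

The largest bag has 3 vertices, giving width 2; this decomposition certifies tw(G) ≤ 2. Conversely, {b, d, h} is a clique of size 3, and the vertices of any clique must share a bag in every tree decomposition; so some bag has ≥ 3 vertices and tw(G) ≥ 2. The upper and lower bounds meet at 2, so that is the treewidth.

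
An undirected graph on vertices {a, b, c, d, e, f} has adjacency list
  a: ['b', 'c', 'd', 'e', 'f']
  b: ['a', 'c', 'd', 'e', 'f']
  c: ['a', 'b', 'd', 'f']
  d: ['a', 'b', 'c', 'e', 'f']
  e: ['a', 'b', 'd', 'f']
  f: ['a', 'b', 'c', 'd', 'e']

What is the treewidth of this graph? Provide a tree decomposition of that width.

The largest bag has 5 vertices, giving width 4; this decomposition certifies tw(G) ≤ 4. For the lower bound, the 5 vertices {a, b, d, e, f} are pairwise adjacent, and any tree decomposition puts a clique entirely inside one bag — forcing width ≥ 4. Therefore the treewidth is 4.

Treewidth 4.
One optimal decomposition is:
Bags: B1 = {a, b, c, d, f}  B2 = {a, b, d, e, f}
Tree: B1–B2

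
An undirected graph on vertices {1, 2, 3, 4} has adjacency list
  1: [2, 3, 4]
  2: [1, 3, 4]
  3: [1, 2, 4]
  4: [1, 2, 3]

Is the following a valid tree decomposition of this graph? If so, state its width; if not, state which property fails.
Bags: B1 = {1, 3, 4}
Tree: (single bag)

A tree decomposition must satisfy three properties: every vertex lies in some bag; for every edge, both endpoints lie together in some bag; and for every vertex, the bags containing it form a connected subtree. Here vertex 2 appears in no bag, so the decomposition is invalid.

No — vertex 2 appears in no bag.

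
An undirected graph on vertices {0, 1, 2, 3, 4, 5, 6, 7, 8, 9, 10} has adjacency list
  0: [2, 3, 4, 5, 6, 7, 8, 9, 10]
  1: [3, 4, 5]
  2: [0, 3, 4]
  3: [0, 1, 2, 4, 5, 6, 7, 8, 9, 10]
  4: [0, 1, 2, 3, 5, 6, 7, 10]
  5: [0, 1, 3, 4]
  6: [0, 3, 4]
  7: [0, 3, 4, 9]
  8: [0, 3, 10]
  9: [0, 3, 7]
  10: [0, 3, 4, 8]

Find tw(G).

A width-3 tree decomposition is:
Bags: B1 = {0, 3, 4, 7}  B2 = {0, 3, 4, 5}  B3 = {0, 3, 4, 10}  B4 = {0, 3, 8, 10}  B5 = {0, 3, 4, 6}  B6 = {0, 3, 7, 9}  B7 = {1, 3, 4, 5}  B8 = {0, 2, 3, 4}
Tree: B1–B2, B1–B3, B3–B4, B3–B5, B1–B6, B2–B7, B5–B8
Each bag holds 4 vertices, so the decomposition has width 3, which upper-bounds the treewidth. Conversely, {0, 3, 8, 10} is a clique of size 4, and the vertices of any clique must share a bag in every tree decomposition; so some bag has ≥ 4 vertices and tw(G) ≥ 3. The upper and lower bounds meet at 3, so that is the treewidth.

3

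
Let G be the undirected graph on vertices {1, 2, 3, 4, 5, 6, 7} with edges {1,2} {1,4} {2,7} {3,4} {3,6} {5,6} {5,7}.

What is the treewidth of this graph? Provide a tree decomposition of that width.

The largest bag has 3 vertices, giving width 2; this decomposition certifies tw(G) ≤ 2. Since 5–7–2–1–4–3–6–5 is a cycle in G, G is not acyclic. Forests are exactly the graphs of treewidth ≤ 1, so tw(G) ≥ 2. Therefore the treewidth is 2.

Treewidth 2.
One such decomposition:
Bags: B1 = {2, 5, 7}  B2 = {1, 2, 5}  B3 = {1, 4, 5}  B4 = {3, 4, 5}  B5 = {3, 5, 6}
Tree: B1–B2, B2–B3, B3–B4, B4–B5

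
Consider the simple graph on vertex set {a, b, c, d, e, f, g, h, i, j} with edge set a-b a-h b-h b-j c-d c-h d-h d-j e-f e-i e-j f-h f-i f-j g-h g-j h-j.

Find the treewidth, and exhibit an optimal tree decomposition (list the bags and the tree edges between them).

The largest bag has 3 vertices, giving width 2; this decomposition certifies tw(G) ≤ 2. On the other hand G contains the 3-clique {e, f, j}. A clique must lie in a single bag of any decomposition, so no decomposition can have width below 2. Therefore the treewidth is 2.

Treewidth 2.
One such decomposition:
Bags: B1 = {f, h, j}  B2 = {e, f, j}  B3 = {d, h, j}  B4 = {c, d, h}  B5 = {b, h, j}  B6 = {a, b, h}  B7 = {g, h, j}  B8 = {e, f, i}
Tree: B1–B2, B1–B3, B3–B4, B3–B5, B5–B6, B3–B7, B2–B8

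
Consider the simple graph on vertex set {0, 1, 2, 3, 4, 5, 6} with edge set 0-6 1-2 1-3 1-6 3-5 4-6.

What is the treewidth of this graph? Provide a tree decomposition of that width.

Treewidth 1.
Bags: B1 = {1, 3}  B2 = {1, 2}  B3 = {1, 6}  B4 = {3, 5}  B5 = {0, 6}  B6 = {4, 6}
Tree: B1–B2, B1–B3, B1–B4, B3–B5, B5–B6

Each bag holds 2 vertices, so the decomposition has width 1, which upper-bounds the treewidth. G has an edge, so its treewidth is at least 1. Therefore the treewidth is 1.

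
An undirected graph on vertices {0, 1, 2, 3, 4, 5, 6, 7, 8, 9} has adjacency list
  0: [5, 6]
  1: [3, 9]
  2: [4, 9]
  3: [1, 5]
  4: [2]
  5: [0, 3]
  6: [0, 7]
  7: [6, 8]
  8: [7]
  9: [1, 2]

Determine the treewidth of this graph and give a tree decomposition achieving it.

Each bag holds 2 vertices, so the decomposition has width 1, which upper-bounds the treewidth. Since G has at least one edge (e.g. 4–2), it is not an edgeless graph, so tw(G) ≥ 1. The upper and lower bounds meet at 1, so that is the treewidth.

Treewidth 1.
One such decomposition:
Bags: B1 = {2, 4}  B2 = {2, 9}  B3 = {1, 9}  B4 = {1, 3}  B5 = {3, 5}  B6 = {0, 5}  B7 = {0, 6}  B8 = {6, 7}  B9 = {7, 8}
Tree: B1–B2, B2–B3, B3–B4, B4–B5, B5–B6, B6–B7, B7–B8, B8–B9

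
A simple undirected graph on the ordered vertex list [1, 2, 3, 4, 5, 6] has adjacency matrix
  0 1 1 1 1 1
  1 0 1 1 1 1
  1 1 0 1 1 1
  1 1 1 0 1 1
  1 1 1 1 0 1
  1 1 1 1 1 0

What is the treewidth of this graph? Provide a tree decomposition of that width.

Treewidth 5.
One optimal decomposition is:
Bags: B1 = {1, 2, 3, 4, 5, 6}
Tree: (single bag)

A single bag containing all 6 vertices is trivially a valid decomposition of width 5. Conversely, {1, 2, 3, 4, 5, 6} is a clique of size 6, and the vertices of any clique must share a bag in every tree decomposition; so some bag has ≥ 6 vertices and tw(G) ≥ 5. Hence tw(G) = 5 exactly.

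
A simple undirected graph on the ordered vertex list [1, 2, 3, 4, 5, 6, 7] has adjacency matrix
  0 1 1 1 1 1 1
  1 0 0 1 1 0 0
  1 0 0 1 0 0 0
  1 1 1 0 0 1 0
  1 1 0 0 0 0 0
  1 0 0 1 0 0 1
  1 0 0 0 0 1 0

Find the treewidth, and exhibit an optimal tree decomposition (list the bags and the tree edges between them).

Every bag has size at most 3, so the width is 3 − 1 = 2 and tw(G) ≤ 2. For the lower bound, the 3 vertices {1, 2, 4} are pairwise adjacent, and any tree decomposition puts a clique entirely inside one bag — forcing width ≥ 2. Therefore the treewidth is 2.

Treewidth 2.
One such decomposition:
Bags: B1 = {1, 4, 6}  B2 = {1, 2, 4}  B3 = {1, 6, 7}  B4 = {1, 2, 5}  B5 = {1, 3, 4}
Tree: B1–B2, B1–B3, B2–B4, B2–B5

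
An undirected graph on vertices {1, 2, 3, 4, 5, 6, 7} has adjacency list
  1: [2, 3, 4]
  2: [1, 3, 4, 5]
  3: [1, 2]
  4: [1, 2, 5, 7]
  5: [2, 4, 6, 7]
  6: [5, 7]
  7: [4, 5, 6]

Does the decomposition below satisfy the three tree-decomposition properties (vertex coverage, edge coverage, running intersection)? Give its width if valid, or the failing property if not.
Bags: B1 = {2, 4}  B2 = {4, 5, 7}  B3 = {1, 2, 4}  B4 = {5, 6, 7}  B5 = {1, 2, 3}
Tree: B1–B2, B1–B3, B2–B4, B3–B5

No — edge (5,2) lies in no bag.

A tree decomposition must satisfy three properties: every vertex lies in some bag; for every edge, both endpoints lie together in some bag; and for every vertex, the bags containing it form a connected subtree. Here edge (5,2) lies in no bag, so the decomposition is invalid.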